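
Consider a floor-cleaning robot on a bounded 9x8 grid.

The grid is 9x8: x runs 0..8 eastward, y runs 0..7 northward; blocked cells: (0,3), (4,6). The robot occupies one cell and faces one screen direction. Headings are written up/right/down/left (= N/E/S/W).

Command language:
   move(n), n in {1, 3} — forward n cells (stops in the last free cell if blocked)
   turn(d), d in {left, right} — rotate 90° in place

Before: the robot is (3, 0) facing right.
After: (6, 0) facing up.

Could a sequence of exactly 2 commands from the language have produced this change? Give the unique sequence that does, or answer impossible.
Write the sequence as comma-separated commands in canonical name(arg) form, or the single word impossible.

move(3), turn(left)

key: position moved to (6,0) AND the heading swung to N — translation plus rotation needed
initial: (3, 0) facing right
[1] after move(3): (6, 0) facing right
[2] after turn(left): (6, 0) facing up
no other 2-command option fits: unique.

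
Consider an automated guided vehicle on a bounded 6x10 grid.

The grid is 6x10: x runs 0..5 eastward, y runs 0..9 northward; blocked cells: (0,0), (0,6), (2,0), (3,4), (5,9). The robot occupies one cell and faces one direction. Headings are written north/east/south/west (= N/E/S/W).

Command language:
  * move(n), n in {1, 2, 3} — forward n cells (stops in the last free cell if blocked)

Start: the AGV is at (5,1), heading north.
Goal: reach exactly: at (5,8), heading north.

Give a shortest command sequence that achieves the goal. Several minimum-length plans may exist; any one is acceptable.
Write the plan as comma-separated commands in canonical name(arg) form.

initial: at (5,1), heading north
t=1 move(3) ⇒ at (5,4), heading north
t=2 move(3) ⇒ at (5,7), heading north
t=3 move(3) ⇒ at (5,8), heading north
nothing shorter than 3 reaches the goal.

move(3), move(3), move(3)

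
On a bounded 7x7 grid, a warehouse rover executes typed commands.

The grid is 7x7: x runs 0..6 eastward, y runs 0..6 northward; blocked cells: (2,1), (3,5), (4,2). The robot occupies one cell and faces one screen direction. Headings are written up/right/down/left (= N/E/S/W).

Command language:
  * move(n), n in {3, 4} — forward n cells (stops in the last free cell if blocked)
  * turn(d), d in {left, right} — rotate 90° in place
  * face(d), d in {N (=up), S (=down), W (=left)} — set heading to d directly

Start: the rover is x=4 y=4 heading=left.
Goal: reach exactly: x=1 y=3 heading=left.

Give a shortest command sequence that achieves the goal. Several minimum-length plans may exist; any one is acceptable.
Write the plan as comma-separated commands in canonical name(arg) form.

t0: x=4 y=4 heading=left
t=1 turn(left) ⇒ x=4 y=4 heading=down
t=2 move(4) ⇒ x=4 y=3 heading=down
t=3 face(W) ⇒ x=4 y=3 heading=left
t=4 move(3) ⇒ x=1 y=3 heading=left
nothing shorter than 4 reaches the goal.

turn(left), move(4), face(W), move(3)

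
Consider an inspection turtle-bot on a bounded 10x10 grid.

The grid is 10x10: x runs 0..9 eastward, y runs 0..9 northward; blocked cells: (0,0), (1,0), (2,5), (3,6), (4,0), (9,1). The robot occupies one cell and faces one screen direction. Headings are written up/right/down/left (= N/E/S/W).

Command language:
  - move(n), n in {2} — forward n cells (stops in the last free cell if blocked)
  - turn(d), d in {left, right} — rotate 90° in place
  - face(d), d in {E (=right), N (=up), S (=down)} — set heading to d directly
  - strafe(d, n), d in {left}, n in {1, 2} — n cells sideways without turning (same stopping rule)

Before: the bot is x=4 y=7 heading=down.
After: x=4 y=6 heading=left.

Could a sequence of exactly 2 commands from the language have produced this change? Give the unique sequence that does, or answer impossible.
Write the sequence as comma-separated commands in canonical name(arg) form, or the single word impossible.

turn(right), strafe(left, 1)

key: running strafe(left, 1) before turn(right) would end elsewhere — order is forced
initial: x=4 y=7 heading=down
t=1 turn(right) ⇒ x=4 y=7 heading=left
t=2 strafe(left, 1) ⇒ x=4 y=6 heading=left
all 64 alternatives checked — unique.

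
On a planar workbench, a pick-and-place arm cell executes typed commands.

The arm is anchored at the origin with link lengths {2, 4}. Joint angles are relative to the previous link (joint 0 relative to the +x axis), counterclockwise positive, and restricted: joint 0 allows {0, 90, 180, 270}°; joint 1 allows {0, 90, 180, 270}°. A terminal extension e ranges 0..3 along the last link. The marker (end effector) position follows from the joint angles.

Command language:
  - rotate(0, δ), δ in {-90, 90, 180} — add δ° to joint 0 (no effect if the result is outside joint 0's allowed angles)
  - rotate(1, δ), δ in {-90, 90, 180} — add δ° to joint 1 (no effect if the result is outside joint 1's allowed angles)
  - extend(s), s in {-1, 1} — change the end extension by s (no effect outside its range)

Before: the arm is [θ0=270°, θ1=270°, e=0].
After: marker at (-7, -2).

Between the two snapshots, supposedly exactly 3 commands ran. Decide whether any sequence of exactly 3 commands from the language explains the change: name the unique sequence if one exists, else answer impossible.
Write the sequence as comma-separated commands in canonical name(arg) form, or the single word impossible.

from: [θ0=270°, θ1=270°, e=0]
step 1 (extend(1)): [θ0=270°, θ1=270°, e=1]
step 2 (extend(1)): [θ0=270°, θ1=270°, e=2]
step 3 (extend(1)): [θ0=270°, θ1=270°, e=3]
no other 3-command option fits: unique.

extend(1), extend(1), extend(1)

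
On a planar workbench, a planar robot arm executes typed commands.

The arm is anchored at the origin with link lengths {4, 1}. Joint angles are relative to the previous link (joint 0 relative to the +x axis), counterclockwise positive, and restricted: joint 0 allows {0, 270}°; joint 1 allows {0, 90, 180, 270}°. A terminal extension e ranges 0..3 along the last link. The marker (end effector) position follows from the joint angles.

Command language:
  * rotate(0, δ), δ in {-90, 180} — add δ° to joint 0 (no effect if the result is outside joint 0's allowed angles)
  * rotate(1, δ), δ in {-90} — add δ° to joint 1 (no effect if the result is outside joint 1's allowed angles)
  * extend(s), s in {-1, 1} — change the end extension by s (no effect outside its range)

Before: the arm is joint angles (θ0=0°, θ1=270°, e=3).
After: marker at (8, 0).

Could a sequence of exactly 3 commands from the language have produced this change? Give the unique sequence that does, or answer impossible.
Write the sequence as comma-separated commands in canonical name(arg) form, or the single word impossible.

rotate(1, -90), rotate(1, -90), rotate(1, -90)

t0: joint angles (θ0=0°, θ1=270°, e=3)
[1] after rotate(1, -90): joint angles (θ0=0°, θ1=180°, e=3)
[2] after rotate(1, -90): joint angles (θ0=0°, θ1=90°, e=3)
[3] after rotate(1, -90): joint angles (θ0=0°, θ1=0°, e=3)
uniquely the one of 125 3-step routes that fits.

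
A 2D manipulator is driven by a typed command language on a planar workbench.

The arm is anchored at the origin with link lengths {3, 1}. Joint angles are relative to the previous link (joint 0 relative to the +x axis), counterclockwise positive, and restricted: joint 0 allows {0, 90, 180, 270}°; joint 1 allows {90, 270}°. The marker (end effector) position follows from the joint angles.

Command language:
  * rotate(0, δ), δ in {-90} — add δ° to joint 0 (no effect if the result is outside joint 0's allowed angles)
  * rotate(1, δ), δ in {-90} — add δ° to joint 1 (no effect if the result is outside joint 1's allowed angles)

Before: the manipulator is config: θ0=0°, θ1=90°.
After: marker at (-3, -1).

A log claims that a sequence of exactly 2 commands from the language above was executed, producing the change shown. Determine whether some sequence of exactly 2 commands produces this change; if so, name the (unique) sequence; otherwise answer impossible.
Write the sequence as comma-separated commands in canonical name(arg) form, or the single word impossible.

from: config: θ0=0°, θ1=90°
t=1 rotate(0, -90) ⇒ config: θ0=270°, θ1=90°
t=2 rotate(0, -90) ⇒ config: θ0=180°, θ1=90°
no other 2-command option fits: unique.

rotate(0, -90), rotate(0, -90)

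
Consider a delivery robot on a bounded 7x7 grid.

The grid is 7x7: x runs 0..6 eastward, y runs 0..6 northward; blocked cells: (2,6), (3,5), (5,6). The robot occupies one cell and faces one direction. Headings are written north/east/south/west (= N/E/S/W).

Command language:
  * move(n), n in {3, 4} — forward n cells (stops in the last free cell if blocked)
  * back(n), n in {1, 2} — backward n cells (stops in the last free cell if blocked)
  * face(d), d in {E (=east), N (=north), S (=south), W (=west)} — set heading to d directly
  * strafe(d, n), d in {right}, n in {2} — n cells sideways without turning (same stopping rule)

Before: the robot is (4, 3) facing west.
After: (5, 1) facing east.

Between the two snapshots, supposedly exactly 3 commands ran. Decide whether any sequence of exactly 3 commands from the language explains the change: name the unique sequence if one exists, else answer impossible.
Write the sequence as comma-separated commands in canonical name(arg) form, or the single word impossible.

back(1), face(E), strafe(right, 2)

key: cell and facing (now E) both changed — the 3 commands mix motion and turning
start: (4, 3) facing west
step 1 (back(1)): (5, 3) facing west
step 2 (face(E)): (5, 3) facing east
step 3 (strafe(right, 2)): (5, 1) facing east
all 729 alternatives checked — unique.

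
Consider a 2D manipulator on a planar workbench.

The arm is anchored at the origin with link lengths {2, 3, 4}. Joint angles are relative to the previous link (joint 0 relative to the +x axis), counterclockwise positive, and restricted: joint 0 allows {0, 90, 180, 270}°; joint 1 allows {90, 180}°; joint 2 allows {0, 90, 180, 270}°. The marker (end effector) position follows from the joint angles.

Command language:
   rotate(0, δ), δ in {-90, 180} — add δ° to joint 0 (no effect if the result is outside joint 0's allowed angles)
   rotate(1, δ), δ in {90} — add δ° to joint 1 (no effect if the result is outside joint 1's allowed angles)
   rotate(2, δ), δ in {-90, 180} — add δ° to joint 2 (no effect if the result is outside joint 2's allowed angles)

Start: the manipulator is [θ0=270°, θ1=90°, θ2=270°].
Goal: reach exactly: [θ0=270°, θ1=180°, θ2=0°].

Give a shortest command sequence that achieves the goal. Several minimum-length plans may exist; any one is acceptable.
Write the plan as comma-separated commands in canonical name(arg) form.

from: [θ0=270°, θ1=90°, θ2=270°]
step 1 (rotate(2, 180)): [θ0=270°, θ1=90°, θ2=90°]
step 2 (rotate(1, 90)): [θ0=270°, θ1=180°, θ2=90°]
step 3 (rotate(2, -90)): [θ0=270°, θ1=180°, θ2=0°]
no 2-step plan works, so 3 is optimal.

rotate(2, 180), rotate(1, 90), rotate(2, -90)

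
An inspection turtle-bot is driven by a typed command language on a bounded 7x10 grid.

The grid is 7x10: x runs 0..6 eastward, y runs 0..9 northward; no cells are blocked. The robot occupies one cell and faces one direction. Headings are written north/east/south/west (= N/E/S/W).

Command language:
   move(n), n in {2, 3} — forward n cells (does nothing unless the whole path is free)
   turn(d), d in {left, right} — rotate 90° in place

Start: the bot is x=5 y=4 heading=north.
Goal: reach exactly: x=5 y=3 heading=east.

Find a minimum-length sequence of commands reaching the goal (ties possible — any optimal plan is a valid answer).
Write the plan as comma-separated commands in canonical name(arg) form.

move(2), turn(left), turn(left), move(3), turn(left)

start: x=5 y=4 heading=north
t=1 move(2) ⇒ x=5 y=6 heading=north
t=2 turn(left) ⇒ x=5 y=6 heading=west
t=3 turn(left) ⇒ x=5 y=6 heading=south
t=4 move(3) ⇒ x=5 y=3 heading=south
t=5 turn(left) ⇒ x=5 y=3 heading=east
shorter routes all fall short; 5 is best.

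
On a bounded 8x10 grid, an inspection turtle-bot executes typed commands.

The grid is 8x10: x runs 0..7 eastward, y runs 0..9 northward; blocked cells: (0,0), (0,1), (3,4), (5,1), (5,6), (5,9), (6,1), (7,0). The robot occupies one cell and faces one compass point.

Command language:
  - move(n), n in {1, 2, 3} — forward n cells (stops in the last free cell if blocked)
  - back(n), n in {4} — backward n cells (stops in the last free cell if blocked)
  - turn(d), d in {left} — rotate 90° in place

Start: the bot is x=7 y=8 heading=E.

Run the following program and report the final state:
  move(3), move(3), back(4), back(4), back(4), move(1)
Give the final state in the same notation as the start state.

x=1 y=8 heading=E

start: x=7 y=8 heading=E
step 1 (move(3)): x=7 y=8 heading=E
step 2 (move(3)): x=7 y=8 heading=E
step 3 (back(4)): x=3 y=8 heading=E
step 4 (back(4)): x=0 y=8 heading=E
step 5 (back(4)): x=0 y=8 heading=E
step 6 (move(1)): x=1 y=8 heading=E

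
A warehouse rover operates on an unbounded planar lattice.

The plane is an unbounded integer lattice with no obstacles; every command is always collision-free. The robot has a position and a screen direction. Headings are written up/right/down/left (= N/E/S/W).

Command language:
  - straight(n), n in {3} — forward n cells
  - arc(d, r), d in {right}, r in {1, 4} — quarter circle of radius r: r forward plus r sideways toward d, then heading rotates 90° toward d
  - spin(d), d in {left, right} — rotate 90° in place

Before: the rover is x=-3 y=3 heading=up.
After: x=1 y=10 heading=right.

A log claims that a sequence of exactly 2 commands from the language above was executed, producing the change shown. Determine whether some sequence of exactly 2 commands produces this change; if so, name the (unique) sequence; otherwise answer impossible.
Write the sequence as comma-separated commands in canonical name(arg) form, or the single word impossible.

straight(3), arc(right, 4)

key: position moved to (1,10) AND the heading swung to E — translation plus rotation needed
from: x=-3 y=3 heading=up
t=1 straight(3) ⇒ x=-3 y=6 heading=up
t=2 arc(right, 4) ⇒ x=1 y=10 heading=right
no rival 2-sequence matches.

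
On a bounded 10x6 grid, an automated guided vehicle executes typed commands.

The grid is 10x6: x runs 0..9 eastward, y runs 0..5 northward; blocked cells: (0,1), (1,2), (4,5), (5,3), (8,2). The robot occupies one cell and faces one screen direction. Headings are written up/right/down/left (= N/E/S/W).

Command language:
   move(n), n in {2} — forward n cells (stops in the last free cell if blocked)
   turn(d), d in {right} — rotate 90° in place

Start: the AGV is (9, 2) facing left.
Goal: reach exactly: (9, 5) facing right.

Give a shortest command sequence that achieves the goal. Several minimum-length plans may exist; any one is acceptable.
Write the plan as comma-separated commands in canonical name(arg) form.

start: (9, 2) facing left
1. turn(right) → (9, 2) facing up
2. move(2) → (9, 4) facing up
3. move(2) → (9, 5) facing up
4. turn(right) → (9, 5) facing right
minimal: 4 command(s), checked below 4.

turn(right), move(2), move(2), turn(right)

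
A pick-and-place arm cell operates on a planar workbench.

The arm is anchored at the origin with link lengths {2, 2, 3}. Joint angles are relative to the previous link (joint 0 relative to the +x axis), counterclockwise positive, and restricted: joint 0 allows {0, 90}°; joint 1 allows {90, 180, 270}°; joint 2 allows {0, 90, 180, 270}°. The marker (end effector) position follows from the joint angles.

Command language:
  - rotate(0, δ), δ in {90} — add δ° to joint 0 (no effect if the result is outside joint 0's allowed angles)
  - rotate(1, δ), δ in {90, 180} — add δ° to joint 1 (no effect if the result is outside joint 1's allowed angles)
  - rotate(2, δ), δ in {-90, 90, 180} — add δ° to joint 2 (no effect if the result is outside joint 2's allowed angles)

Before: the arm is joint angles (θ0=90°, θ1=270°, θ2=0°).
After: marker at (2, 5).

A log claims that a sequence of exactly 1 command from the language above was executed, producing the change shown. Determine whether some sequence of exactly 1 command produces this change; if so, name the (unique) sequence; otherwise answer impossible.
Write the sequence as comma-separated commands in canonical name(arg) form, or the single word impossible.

t0: joint angles (θ0=90°, θ1=270°, θ2=0°)
step 1 (rotate(2, 90)): joint angles (θ0=90°, θ1=270°, θ2=90°)
no other 1-command option fits: unique.

rotate(2, 90)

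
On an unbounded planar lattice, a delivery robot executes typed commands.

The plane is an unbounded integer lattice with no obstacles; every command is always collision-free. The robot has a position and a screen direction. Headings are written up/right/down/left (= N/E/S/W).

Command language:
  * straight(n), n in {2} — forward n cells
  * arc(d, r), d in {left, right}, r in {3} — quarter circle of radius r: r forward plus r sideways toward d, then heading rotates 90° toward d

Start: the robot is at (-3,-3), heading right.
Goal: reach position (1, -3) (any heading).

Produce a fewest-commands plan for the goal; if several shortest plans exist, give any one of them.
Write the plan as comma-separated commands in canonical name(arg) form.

from: at (-3,-3), heading right
[1] after straight(2): at (-1,-3), heading right
[2] after straight(2): at (1,-3), heading right
no 1-step plan works, so 2 is optimal.

straight(2), straight(2)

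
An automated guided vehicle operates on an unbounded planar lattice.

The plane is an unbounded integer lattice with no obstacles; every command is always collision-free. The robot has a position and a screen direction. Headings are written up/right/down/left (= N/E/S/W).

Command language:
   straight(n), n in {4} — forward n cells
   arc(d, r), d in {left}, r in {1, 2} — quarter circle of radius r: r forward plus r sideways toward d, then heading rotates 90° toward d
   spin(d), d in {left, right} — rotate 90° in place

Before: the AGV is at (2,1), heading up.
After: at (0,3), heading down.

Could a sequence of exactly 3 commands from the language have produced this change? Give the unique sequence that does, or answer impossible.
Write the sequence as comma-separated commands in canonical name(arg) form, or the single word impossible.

straight(4), spin(left), arc(left, 2)

key: cell and facing (now S) both changed — the 3 commands mix motion and turning
begin: at (2,1), heading up
[1] after straight(4): at (2,5), heading up
[2] after spin(left): at (2,5), heading left
[3] after arc(left, 2): at (0,3), heading down
no rival 3-sequence matches.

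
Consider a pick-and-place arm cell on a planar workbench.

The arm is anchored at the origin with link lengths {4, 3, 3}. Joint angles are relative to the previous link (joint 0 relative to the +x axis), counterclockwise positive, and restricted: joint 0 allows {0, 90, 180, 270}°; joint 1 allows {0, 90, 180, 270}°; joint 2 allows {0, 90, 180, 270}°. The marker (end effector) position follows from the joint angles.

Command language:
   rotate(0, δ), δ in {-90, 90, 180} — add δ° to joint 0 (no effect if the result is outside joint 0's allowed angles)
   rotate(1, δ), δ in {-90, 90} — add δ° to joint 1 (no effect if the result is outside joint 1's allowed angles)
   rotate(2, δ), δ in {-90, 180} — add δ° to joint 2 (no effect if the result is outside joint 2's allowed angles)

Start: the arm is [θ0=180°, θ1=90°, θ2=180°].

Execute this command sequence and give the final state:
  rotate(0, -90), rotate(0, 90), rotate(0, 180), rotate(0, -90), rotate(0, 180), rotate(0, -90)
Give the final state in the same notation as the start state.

start: [θ0=180°, θ1=90°, θ2=180°]
step 1 (rotate(0, -90)): [θ0=90°, θ1=90°, θ2=180°]
step 2 (rotate(0, 90)): [θ0=180°, θ1=90°, θ2=180°]
step 3 (rotate(0, 180)): [θ0=0°, θ1=90°, θ2=180°]
step 4 (rotate(0, -90)): [θ0=270°, θ1=90°, θ2=180°]
step 5 (rotate(0, 180)): [θ0=90°, θ1=90°, θ2=180°]
step 6 (rotate(0, -90)): [θ0=0°, θ1=90°, θ2=180°]

[θ0=0°, θ1=90°, θ2=180°]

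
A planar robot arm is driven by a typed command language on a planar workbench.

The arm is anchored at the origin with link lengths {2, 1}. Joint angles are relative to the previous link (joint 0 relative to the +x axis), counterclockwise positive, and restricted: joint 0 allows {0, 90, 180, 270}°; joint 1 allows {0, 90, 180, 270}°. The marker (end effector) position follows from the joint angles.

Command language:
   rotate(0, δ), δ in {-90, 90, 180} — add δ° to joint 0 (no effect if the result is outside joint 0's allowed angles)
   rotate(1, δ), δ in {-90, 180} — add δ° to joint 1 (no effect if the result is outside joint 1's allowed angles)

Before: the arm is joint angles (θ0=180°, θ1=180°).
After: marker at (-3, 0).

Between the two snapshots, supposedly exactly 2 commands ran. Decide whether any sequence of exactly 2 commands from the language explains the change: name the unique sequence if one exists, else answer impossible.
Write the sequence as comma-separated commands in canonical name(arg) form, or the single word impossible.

rotate(1, -90), rotate(1, -90)

initial: joint angles (θ0=180°, θ1=180°)
[1] after rotate(1, -90): joint angles (θ0=180°, θ1=90°)
[2] after rotate(1, -90): joint angles (θ0=180°, θ1=0°)
all 25 alternatives checked — unique.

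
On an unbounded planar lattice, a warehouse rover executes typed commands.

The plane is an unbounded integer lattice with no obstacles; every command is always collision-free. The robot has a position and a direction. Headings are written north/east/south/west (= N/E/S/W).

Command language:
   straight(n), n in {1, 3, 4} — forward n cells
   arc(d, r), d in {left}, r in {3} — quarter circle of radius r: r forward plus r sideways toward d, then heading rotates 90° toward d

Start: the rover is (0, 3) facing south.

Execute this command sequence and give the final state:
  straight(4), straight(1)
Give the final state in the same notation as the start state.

from: (0, 3) facing south
t=1 straight(4) ⇒ (0, -1) facing south
t=2 straight(1) ⇒ (0, -2) facing south

(0, -2) facing south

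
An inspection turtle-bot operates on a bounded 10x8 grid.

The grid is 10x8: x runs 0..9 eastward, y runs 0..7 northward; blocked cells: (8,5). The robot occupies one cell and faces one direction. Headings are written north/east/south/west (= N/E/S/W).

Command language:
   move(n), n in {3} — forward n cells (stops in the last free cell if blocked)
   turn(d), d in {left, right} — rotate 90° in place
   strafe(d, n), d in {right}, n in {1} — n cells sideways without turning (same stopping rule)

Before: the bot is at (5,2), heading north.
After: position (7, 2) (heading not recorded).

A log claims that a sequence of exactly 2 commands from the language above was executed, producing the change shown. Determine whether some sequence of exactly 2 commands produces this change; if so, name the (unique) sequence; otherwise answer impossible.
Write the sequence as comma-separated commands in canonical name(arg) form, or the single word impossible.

strafe(right, 1), strafe(right, 1)

from: at (5,2), heading north
[1] after strafe(right, 1): at (6,2), heading north
[2] after strafe(right, 1): at (7,2), heading north
all 16 alternatives checked — unique.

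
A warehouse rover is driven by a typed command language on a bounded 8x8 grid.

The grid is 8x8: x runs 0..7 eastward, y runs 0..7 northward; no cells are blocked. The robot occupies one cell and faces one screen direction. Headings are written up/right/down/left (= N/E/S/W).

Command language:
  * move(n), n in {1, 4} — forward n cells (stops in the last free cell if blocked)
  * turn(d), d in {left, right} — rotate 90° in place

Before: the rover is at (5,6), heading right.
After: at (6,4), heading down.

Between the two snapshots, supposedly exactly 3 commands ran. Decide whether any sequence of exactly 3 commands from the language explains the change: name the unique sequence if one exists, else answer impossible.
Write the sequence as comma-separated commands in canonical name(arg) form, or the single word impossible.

impossible

all 64 sequences checked — none match.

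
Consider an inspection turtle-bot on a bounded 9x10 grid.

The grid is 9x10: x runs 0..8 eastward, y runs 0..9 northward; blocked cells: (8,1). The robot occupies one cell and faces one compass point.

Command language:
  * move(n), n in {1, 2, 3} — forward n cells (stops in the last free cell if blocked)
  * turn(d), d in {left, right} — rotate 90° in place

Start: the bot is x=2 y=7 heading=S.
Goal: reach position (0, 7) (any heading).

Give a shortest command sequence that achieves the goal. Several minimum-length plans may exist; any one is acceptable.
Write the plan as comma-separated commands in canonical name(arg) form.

turn(right), move(2)

begin: x=2 y=7 heading=S
t=1 turn(right) ⇒ x=2 y=7 heading=W
t=2 move(2) ⇒ x=0 y=7 heading=W
nothing shorter than 2 reaches the goal.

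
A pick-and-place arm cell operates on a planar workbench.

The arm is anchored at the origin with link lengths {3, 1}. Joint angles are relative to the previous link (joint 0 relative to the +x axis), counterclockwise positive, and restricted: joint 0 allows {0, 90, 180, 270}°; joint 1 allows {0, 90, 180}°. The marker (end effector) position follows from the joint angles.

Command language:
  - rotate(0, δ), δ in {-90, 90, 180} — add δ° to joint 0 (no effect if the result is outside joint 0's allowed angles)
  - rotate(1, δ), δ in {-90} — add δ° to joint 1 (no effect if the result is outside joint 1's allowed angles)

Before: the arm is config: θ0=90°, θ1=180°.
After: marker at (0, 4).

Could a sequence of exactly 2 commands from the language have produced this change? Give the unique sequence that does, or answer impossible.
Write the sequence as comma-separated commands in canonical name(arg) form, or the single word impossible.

initial: config: θ0=90°, θ1=180°
1. rotate(1, -90) → config: θ0=90°, θ1=90°
2. rotate(1, -90) → config: θ0=90°, θ1=0°
all 16 alternatives checked — unique.

rotate(1, -90), rotate(1, -90)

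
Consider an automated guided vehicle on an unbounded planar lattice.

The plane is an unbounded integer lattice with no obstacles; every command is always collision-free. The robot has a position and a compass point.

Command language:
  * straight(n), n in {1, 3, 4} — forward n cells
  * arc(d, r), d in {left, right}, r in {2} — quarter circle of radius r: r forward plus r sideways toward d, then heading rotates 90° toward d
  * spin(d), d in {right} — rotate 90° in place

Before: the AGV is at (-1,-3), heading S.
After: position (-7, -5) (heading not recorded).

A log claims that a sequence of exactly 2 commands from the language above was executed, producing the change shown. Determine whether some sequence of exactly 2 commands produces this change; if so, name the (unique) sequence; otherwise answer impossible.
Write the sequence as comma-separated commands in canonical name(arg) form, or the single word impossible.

arc(right, 2), straight(4)

key: order matters: swapping arc(right, 2) and straight(4) lands elsewhere
from: at (-1,-3), heading S
[1] after arc(right, 2): at (-3,-5), heading W
[2] after straight(4): at (-7,-5), heading W
all 36 alternatives checked — unique.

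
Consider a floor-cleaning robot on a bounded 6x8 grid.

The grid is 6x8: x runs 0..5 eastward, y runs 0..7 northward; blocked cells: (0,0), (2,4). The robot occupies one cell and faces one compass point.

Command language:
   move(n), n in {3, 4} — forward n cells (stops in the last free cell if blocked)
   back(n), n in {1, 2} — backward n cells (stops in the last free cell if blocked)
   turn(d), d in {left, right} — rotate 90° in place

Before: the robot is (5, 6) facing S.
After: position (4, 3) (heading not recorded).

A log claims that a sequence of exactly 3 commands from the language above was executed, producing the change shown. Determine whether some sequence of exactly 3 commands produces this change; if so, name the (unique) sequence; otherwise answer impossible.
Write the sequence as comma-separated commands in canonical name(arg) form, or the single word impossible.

key: running back(1) before move(3) would end elsewhere — order is forced
begin: (5, 6) facing S
step 1 (move(3)): (5, 3) facing S
step 2 (turn(left)): (5, 3) facing E
step 3 (back(1)): (4, 3) facing E
uniquely the one of 216 3-step routes that fits.

move(3), turn(left), back(1)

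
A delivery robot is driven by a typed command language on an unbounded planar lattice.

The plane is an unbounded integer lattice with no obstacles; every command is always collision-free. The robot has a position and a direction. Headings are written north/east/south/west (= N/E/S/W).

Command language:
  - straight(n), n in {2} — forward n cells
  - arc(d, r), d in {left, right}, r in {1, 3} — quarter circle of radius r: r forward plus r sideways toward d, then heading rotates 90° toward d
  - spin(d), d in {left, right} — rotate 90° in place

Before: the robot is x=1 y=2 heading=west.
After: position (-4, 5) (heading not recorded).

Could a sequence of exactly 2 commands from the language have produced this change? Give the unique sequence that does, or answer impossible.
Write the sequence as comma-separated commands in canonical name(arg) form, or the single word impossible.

straight(2), arc(right, 3)

key: running arc(right, 3) before straight(2) would end elsewhere — order is forced
start: x=1 y=2 heading=west
[1] after straight(2): x=-1 y=2 heading=west
[2] after arc(right, 3): x=-4 y=5 heading=north
no other 2-command option fits: unique.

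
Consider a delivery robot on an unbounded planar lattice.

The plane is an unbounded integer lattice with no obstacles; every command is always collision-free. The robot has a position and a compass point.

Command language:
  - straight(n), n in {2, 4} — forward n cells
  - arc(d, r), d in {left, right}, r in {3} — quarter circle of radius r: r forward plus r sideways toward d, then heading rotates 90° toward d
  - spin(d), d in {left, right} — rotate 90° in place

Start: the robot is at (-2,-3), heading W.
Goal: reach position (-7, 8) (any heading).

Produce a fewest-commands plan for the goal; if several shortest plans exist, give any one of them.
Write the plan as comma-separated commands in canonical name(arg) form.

straight(2), arc(right, 3), straight(4), straight(4)

begin: at (-2,-3), heading W
t=1 straight(2) ⇒ at (-4,-3), heading W
t=2 arc(right, 3) ⇒ at (-7,0), heading N
t=3 straight(4) ⇒ at (-7,4), heading N
t=4 straight(4) ⇒ at (-7,8), heading N
minimal: 4 command(s), checked below 4.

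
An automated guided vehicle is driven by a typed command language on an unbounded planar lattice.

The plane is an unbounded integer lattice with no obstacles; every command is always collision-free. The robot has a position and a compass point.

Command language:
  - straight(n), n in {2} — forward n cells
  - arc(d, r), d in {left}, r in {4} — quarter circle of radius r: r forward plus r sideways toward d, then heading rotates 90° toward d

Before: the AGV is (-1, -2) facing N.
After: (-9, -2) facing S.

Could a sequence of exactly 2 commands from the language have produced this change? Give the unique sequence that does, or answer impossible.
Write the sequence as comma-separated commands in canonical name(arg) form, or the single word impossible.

key: cell and facing (now S) both changed — the 2 commands mix motion and turning
from: (-1, -2) facing N
step 1 (arc(left, 4)): (-5, 2) facing W
step 2 (arc(left, 4)): (-9, -2) facing S
no rival 2-sequence matches.

arc(left, 4), arc(left, 4)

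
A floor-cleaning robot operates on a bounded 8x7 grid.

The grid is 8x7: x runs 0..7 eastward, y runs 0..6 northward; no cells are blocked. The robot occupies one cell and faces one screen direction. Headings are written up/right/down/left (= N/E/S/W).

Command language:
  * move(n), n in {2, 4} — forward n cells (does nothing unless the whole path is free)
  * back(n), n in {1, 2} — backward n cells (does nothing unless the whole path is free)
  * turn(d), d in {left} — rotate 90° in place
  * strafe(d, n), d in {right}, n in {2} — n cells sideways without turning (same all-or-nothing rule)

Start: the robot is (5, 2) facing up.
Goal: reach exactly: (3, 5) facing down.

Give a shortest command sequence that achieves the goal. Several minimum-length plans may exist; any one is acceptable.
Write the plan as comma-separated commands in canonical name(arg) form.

move(2), turn(left), move(2), turn(left), back(1)

start: (5, 2) facing up
t=1 move(2) ⇒ (5, 4) facing up
t=2 turn(left) ⇒ (5, 4) facing left
t=3 move(2) ⇒ (3, 4) facing left
t=4 turn(left) ⇒ (3, 4) facing down
t=5 back(1) ⇒ (3, 5) facing down
shorter routes all fall short; 5 is best.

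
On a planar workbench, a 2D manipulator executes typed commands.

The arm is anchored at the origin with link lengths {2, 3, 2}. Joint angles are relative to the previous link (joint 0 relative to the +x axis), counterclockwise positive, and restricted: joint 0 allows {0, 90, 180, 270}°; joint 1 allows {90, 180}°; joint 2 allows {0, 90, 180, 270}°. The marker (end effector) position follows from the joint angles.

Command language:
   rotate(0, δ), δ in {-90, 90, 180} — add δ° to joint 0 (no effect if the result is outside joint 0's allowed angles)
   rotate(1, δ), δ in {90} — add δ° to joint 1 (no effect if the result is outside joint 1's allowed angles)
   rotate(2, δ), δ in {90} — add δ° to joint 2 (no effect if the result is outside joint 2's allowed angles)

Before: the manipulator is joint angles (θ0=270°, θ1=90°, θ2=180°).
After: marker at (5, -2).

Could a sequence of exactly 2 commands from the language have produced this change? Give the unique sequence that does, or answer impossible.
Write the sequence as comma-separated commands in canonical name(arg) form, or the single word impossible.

rotate(2, 90), rotate(2, 90)

begin: joint angles (θ0=270°, θ1=90°, θ2=180°)
[1] after rotate(2, 90): joint angles (θ0=270°, θ1=90°, θ2=270°)
[2] after rotate(2, 90): joint angles (θ0=270°, θ1=90°, θ2=0°)
no other 2-command option fits: unique.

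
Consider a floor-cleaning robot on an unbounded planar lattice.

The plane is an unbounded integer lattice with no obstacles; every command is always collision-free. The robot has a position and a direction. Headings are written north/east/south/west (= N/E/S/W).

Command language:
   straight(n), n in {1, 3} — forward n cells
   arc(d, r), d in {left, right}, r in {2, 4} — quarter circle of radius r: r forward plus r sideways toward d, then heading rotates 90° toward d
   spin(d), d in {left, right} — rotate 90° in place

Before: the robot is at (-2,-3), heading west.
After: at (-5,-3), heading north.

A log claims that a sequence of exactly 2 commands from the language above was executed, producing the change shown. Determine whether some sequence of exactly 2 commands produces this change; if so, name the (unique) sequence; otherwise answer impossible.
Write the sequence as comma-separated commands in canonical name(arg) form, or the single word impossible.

straight(3), spin(right)

key: cell and facing (now N) both changed — the 2 commands mix motion and turning
start: at (-2,-3), heading west
[1] after straight(3): at (-5,-3), heading west
[2] after spin(right): at (-5,-3), heading north
uniquely the one of 64 2-step routes that fits.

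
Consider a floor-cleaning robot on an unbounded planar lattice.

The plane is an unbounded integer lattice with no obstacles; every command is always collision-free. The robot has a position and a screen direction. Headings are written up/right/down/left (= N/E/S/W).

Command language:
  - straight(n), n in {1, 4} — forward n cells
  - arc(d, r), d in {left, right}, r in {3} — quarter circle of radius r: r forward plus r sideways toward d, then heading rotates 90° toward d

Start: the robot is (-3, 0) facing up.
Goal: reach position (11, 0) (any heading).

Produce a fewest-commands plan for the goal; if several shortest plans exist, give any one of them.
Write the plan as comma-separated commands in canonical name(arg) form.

arc(right, 3), straight(4), straight(4), arc(right, 3)

from: (-3, 0) facing up
1. arc(right, 3) → (0, 3) facing right
2. straight(4) → (4, 3) facing right
3. straight(4) → (8, 3) facing right
4. arc(right, 3) → (11, 0) facing down
no 3-step plan works, so 4 is optimal.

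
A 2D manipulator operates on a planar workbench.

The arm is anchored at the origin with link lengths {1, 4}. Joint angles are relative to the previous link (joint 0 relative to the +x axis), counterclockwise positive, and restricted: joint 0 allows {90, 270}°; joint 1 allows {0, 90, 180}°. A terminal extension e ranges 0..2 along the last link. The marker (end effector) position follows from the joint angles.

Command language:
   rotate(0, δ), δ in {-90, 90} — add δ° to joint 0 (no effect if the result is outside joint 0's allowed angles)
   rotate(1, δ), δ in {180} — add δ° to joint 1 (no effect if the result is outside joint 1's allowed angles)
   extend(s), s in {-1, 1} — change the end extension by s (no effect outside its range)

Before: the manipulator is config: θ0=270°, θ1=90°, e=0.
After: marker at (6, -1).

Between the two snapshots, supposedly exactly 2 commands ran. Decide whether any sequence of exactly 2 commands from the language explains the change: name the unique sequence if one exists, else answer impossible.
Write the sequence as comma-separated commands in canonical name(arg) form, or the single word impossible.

t0: config: θ0=270°, θ1=90°, e=0
step 1 (extend(1)): config: θ0=270°, θ1=90°, e=1
step 2 (extend(1)): config: θ0=270°, θ1=90°, e=2
no other 2-command option fits: unique.

extend(1), extend(1)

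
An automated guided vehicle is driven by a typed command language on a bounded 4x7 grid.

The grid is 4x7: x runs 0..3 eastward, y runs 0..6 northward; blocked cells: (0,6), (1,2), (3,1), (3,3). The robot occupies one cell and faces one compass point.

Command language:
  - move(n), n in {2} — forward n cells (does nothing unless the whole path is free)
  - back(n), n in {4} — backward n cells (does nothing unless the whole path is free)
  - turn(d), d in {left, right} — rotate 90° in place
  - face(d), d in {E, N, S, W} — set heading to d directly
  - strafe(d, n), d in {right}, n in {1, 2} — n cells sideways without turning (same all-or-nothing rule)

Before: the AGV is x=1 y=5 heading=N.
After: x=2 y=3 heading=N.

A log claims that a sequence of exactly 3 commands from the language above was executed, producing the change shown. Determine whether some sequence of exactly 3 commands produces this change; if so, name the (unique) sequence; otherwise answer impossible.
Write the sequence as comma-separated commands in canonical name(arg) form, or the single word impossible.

key: order matters: swapping strafe(right, 1) and move(2) lands elsewhere
from: x=1 y=5 heading=N
1. strafe(right, 1) → x=2 y=5 heading=N
2. back(4) → x=2 y=1 heading=N
3. move(2) → x=2 y=3 heading=N
uniquely the one of 1000 3-step routes that fits.

strafe(right, 1), back(4), move(2)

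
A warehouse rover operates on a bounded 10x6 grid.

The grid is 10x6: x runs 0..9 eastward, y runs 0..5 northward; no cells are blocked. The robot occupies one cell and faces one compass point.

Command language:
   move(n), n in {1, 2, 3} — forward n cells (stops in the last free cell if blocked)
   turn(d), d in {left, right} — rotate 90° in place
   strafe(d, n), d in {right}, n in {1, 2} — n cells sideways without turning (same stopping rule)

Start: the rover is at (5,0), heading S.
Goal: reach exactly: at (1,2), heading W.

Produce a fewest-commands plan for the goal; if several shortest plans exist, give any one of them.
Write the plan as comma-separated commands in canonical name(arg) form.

initial: at (5,0), heading S
t=1 turn(right) ⇒ at (5,0), heading W
t=2 move(3) ⇒ at (2,0), heading W
t=3 move(1) ⇒ at (1,0), heading W
t=4 strafe(right, 2) ⇒ at (1,2), heading W
shorter routes all fall short; 4 is best.

turn(right), move(3), move(1), strafe(right, 2)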